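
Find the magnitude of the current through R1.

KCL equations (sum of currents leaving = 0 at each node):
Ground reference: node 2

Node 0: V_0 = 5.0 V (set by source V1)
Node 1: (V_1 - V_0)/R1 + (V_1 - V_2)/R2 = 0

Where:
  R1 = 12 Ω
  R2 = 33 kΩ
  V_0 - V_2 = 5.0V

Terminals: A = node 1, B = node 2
Nodal analysis, taking node 2 as the 0 V reference.
Source V1 fixes V_0 = 5 V.
KCL at each unknown node (sum of currents leaving = 0; resistances in Ω):
  Node 1: (V_1 - 5)/12 + (V_1 - 0)/33000 = 0
Collecting terms: 0.08336 × V_1 = 0.4167  =>  V_1 = 4.998 V
I_R1 = (V_0 - V_1)/R1 = (5 - 4.998)/12 = 0.0001515 A
|I_R1| = 0.0001515 A

Final answer: |I_R1| = 0.0001515 A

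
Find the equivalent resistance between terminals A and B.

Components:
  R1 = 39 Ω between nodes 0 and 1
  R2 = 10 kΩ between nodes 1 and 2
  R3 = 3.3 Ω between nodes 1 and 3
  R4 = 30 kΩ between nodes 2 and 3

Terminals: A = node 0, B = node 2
Reduce the network between node 0 (A) and node 2 (B) by series/parallel combination:
  Rs1 = R3 + R4 (series, joined only at node 3) = 3.3 + 30000 = 30000 Ω
  Rp1 = R2 ‖ Rs1 (parallel, both between nodes 1 and 2) = 1/(1/10000 + 1/30000) = 7500 Ω
  Rs2 = R1 + Rp1 (series, joined only at node 1) = 39 + 7500 = 7539 Ω
R_eq = 7.539 kΩ

Final answer: 7.539 kΩ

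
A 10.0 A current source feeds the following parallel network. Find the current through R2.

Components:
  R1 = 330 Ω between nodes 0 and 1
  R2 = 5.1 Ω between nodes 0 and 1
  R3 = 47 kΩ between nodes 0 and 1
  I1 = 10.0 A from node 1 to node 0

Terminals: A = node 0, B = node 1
All resistors sit directly between nodes 0 and 1, so they are in parallel and share one voltage V; the full source current 10 A splits among them.
1/R_par = 1/330 + 1/5.1 + 1/47000 = 0.1991 S  =>  R_par = 5.022 Ω
V = I × R_par = 10 × 5.022 = 50.22 V
I_R2 = V/R2 = 50.22/5.1 = 9.847 A

Final answer: 9.847 A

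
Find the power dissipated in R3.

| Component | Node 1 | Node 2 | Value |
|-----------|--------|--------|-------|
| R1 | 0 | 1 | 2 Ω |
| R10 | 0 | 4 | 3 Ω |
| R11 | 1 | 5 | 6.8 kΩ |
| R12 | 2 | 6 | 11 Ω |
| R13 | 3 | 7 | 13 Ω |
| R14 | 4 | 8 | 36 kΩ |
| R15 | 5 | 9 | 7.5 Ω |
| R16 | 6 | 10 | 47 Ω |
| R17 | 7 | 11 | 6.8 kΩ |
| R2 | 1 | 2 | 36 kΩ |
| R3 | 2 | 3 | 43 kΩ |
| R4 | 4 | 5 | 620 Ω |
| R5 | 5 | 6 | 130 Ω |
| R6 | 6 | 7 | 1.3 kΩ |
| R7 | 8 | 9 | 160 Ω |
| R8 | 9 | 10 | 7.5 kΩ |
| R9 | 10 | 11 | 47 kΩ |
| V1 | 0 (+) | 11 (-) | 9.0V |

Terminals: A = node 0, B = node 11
Nodal analysis, taking node 11 as the 0 V reference.
Source V1 fixes V_0 = 9 V.
KCL at each unknown node (sum of currents leaving = 0; resistances in Ω):
  Node 1: (V_1 - 9)/2 + (V_1 - V_2)/36000 + (V_1 - V_5)/6800 = 0
  Node 2: (V_2 - V_1)/36000 + (V_2 - V_3)/43000 + (V_2 - V_6)/11 = 0
  Node 3: (V_3 - V_2)/43000 + (V_3 - V_7)/13 = 0
  Node 4: (V_4 - V_5)/620 + (V_4 - 9)/3 + (V_4 - V_8)/36000 = 0
  Node 5: (V_5 - V_4)/620 + (V_5 - V_6)/130 + (V_5 - V_1)/6800 + (V_5 - V_9)/7.5 = 0
  Node 6: (V_6 - V_5)/130 + (V_6 - V_7)/1300 + (V_6 - V_2)/11 + (V_6 - V_10)/47 = 0
  Node 7: (V_7 - V_6)/1300 + (V_7 - V_3)/13 + (V_7 - 0)/6800 = 0
  Node 8: (V_8 - V_9)/160 + (V_8 - V_4)/36000 = 0
  Node 9: (V_9 - V_8)/160 + (V_9 - V_10)/7500 + (V_9 - V_5)/7.5 = 0
  Node 10: (V_10 - V_9)/7500 + (V_10 - 0)/47000 + (V_10 - V_6)/47 = 0
Collecting terms (coefficients in siemens):
  0.5002·V_1 - 0.00002778·V_2 - 0.0001471·V_5 = 4.5
  0.09096·V_2 - 0.00002778·V_1 - 0.00002326·V_3 - 0.09091·V_6 = 0
  0.07695·V_3 - 0.00002326·V_2 - 0.07692·V_7 = 0
  0.335·V_4 - 0.001613·V_5 - 0.00002778·V_8 = 3
  0.1428·V_5 - 0.0001471·V_1 - 0.001613·V_4 - 0.007692·V_6 - 0.1333·V_9 = 0
  0.1206·V_6 - 0.09091·V_2 - 0.007692·V_5 - 0.0007692·V_7 - 0.02128·V_10 = 0
  0.07784·V_7 - 0.07692·V_3 - 0.0007692·V_6 = 0
  0.006278·V_8 - 0.00002778·V_4 - 0.00625·V_9 = 0
  0.1397·V_9 - 0.1333·V_5 - 0.00625·V_8 - 0.0001333·V_10 = 0
  0.02143·V_10 - 0.02128·V_6 - 0.0001333·V_9 = 0
Solving these 10 simultaneous equations (Gaussian elimination) gives:
  V_1 = 9 V, V_2 = 8.194 V, V_3 = 6.912 V, V_4 = 8.997 V
  V_5 = 8.344 V, V_6 = 8.194 V, V_7 = 6.912 V, V_8 = 8.346 V
  V_9 = 8.343 V, V_10 = 8.187 V
I_R3 = (V_2 - V_3)/R3 = (8.194 - 6.912)/43000 = 0.00002982 A
P_R3 = I_R3² × R3 = (0.00002982)² × 43000 = 0.00003823 W

Final answer: 3.823e-05 W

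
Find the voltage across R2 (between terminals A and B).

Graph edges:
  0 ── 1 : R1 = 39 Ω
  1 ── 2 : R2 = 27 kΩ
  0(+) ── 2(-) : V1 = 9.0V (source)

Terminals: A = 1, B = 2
R1 and R2 are in series across V1 (node 0 → node 1 → node 2), and the output A–B is taken across R2, so this is a voltage divider.
Series current: I = V1/(R1 + R2) = 9/(39 + 27000) = 9/27040 = 0.0003329 A
V_R2 = I × R2 = V1 × R2/(R1 + R2) = 9 × 27000/27040 = 8.987 V

Final answer: 8.987 V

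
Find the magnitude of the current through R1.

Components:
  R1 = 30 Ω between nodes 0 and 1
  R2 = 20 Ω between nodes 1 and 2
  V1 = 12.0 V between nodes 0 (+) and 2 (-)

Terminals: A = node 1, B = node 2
Nodal analysis, taking node 2 as the 0 V reference.
Source V1 fixes V_0 = 12 V.
KCL at each unknown node (sum of currents leaving = 0; resistances in Ω):
  Node 1: (V_1 - 12)/30 + (V_1 - 0)/20 = 0
Collecting terms: 0.08333 × V_1 = 0.4  =>  V_1 = 4.8 V
I_R1 = (V_0 - V_1)/R1 = (12 - 4.8)/30 = 0.24 A
|I_R1| = 0.24 A

Final answer: |I_R1| = 0.24 A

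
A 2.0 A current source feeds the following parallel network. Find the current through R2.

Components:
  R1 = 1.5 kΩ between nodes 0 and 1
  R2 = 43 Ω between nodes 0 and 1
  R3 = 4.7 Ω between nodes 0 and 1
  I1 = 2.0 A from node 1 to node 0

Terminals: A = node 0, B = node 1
All resistors sit directly between nodes 0 and 1, so they are in parallel and share one voltage V; the full source current 2 A splits among them.
1/R_par = 1/1500 + 1/43 + 1/4.7 = 0.2367 S  =>  R_par = 4.225 Ω
V = I × R_par = 2 × 4.225 = 8.45 V
I_R2 = V/R2 = 8.45/43 = 0.1965 A

Final answer: 0.1965 A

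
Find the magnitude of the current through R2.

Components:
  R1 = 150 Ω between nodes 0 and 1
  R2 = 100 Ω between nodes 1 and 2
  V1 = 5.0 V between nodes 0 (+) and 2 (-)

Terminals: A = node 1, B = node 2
Nodal analysis, taking node 2 as the 0 V reference.
Source V1 fixes V_0 = 5 V.
KCL at each unknown node (sum of currents leaving = 0; resistances in Ω):
  Node 1: (V_1 - 5)/150 + (V_1 - 0)/100 = 0
Collecting terms: 0.01667 × V_1 = 0.03333  =>  V_1 = 2 V
I_R2 = (V_1 - V_2)/R2 = (2 - 0)/100 = 0.02 A
|I_R2| = 0.02 A

Final answer: |I_R2| = 0.02 A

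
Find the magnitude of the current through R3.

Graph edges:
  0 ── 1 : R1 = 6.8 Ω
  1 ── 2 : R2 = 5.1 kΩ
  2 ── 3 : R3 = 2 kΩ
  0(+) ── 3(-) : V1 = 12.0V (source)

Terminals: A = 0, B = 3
Nodal analysis, taking node 3 as the 0 V reference.
Source V1 fixes V_0 = 12 V.
KCL at each unknown node (sum of currents leaving = 0; resistances in Ω):
  Node 1: (V_1 - 12)/6.8 + (V_1 - V_2)/5100 = 0
  Node 2: (V_2 - V_1)/5100 + (V_2 - 0)/2000 = 0
Collecting terms (coefficients in siemens):
  0.1473·V_1 - 0.0001961·V_2 = 1.765
  0.0006961·V_2 - 0.0001961·V_1 = 0
Determinant D = (0.1473)(0.0006961) - (-0.0001961)(-0.0001961) = 0.0001025
V_1 = [(1.765)(0.0006961) - (-0.0001961)(0)]/D = 11.99 V
V_2 = [(0.1473)(0) - (1.765)(-0.0001961)]/D = 3.377 V
I_R3 = (V_2 - V_3)/R3 = (3.377 - 0)/2000 = 0.001689 A
|I_R3| = 0.001689 A

Final answer: |I_R3| = 0.001689 A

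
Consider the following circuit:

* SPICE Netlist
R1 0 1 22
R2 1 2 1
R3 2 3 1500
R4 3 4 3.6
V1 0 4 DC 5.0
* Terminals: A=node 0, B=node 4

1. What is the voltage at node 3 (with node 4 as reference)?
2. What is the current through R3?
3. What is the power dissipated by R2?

Nodal analysis, taking node 4 as the 0 V reference.
Source V1 fixes V_0 = 5 V.
KCL at each unknown node (sum of currents leaving = 0; resistances in Ω):
  Node 1: (V_1 - 5)/22 + (V_1 - V_2)/1 = 0
  Node 2: (V_2 - V_1)/1 + (V_2 - V_3)/1500 = 0
  Node 3: (V_3 - V_2)/1500 + (V_3 - 0)/3.6 = 0
Collecting terms (coefficients in siemens):
  1.045·V_1 - 1·V_2 = 0.2273
  1.001·V_2 - 1·V_1 - 0.0006667·V_3 = 0
  0.2784·V_3 - 0.0006667·V_2 = 0
Solving these 3 simultaneous equations (Gaussian elimination) gives:
  V_1 = 4.928 V, V_2 = 4.925 V, V_3 = 0.01179 V
Part 1:
  Read off the nodal solution: V_3 = 0.01179 V
Part 2:
  I_R3 = (V_2 - V_3)/R3 = (4.925 - 0.01179)/1500 = 0.003275 A
  Magnitude: I_R3 = 0.003275 A
Part 3:
  I_R2 = (V_1 - V_2)/R2 = (4.928 - 4.925)/1 = 0.003275 A
  P_R2 = I_R2² × R2 = (0.003275)² × 1 = 0.00001073 W

Final answers:
1. V_3 = 0.01179 V
2. I_R3 = 0.003275 A
3. P_R2 = 1.073e-05 W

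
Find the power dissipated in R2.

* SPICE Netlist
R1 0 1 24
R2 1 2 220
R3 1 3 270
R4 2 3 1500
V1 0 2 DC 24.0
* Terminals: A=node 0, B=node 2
Nodal analysis, taking node 2 as the 0 V reference.
Source V1 fixes V_0 = 24 V.
KCL at each unknown node (sum of currents leaving = 0; resistances in Ω):
  Node 1: (V_1 - 24)/24 + (V_1 - 0)/220 + (V_1 - V_3)/270 = 0
  Node 3: (V_3 - V_1)/270 + (V_3 - 0)/1500 = 0
Collecting terms (coefficients in siemens):
  0.04992·V_1 - 0.003704·V_3 = 1
  0.00437·V_3 - 0.003704·V_1 = 0
Determinant D = (0.04992)(0.00437) - (-0.003704)(-0.003704) = 0.0002044
V_1 = [(1)(0.00437) - (-0.003704)(0)]/D = 21.38 V
V_3 = [(0.04992)(0) - (1)(-0.003704)]/D = 18.12 V
I_R2 = (V_1 - V_2)/R2 = (21.38 - 0)/220 = 0.09717 A
P_R2 = I_R2² × R2 = (0.09717)² × 220 = 2.077 W

Final answer: 2.077 W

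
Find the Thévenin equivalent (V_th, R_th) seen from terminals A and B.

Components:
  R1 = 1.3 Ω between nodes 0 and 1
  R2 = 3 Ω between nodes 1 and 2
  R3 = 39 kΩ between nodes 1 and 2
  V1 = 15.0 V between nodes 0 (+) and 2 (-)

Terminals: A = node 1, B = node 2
Step 1 — V_th is the open-circuit voltage V_A - V_B (nothing connected across the terminals).
Nodal analysis, taking node 2 as the 0 V reference.
Source V1 fixes V_0 = 15 V.
KCL at each unknown node (sum of currents leaving = 0; resistances in Ω):
  Node 1: (V_1 - 15)/1.3 + (V_1 - 0)/3 + (V_1 - 0)/39000 = 0
Collecting terms: 1.103 × V_1 = 11.54  =>  V_1 = 10.46 V
V_th = V_1 - V_2 = 10.46 - 0 = 10.46 V
Step 2 — R_th: zero the source — replace V1 by a short circuit (node 2 merges into node 0) — and find the resistance seen between A (node 1) and B (node 0).
Reduce the network between node 1 (A) and node 0 (B) by series/parallel combination:
  Rp1 = R1 ‖ R2 ‖ R3 (parallel, all between nodes 0 and 1) = 1/(1/1.3 + 1/3 + 1/39000) = 0.907 Ω
R_th = 0.907 Ω

Final answer: V_th = 10.46 V, R_th = 0.907 Ω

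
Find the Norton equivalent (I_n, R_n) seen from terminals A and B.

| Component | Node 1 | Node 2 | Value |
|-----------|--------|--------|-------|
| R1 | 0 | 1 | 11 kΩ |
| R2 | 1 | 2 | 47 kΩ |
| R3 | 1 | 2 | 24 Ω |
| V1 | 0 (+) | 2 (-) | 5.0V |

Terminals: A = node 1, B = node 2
Find the Thévenin equivalent first; then I_n = V_th/R_th and R_n = R_th.
Step 1 — V_th is the open-circuit voltage V_A - V_B (nothing connected across the terminals).
Nodal analysis, taking node 2 as the 0 V reference.
Source V1 fixes V_0 = 5 V.
KCL at each unknown node (sum of currents leaving = 0; resistances in Ω):
  Node 1: (V_1 - 5)/11000 + (V_1 - 0)/47000 + (V_1 - 0)/24 = 0
Collecting terms: 0.04178 × V_1 = 0.0004545  =>  V_1 = 0.01088 V
V_th = V_1 - V_2 = 0.01088 - 0 = 0.01088 V
Step 2 — R_th: zero the source — replace V1 by a short circuit (node 2 merges into node 0) — and find the resistance seen between A (node 1) and B (node 0).
Reduce the network between node 1 (A) and node 0 (B) by series/parallel combination:
  Rp1 = R1 ‖ R2 ‖ R3 (parallel, all between nodes 0 and 1) = 1/(1/11000 + 1/47000 + 1/24) = 23.94 Ω
R_th = 23.94 Ω
I_n = V_th/R_th = 0.01088/23.94 = 0.0004545 A, and R_n = R_th = 23.94 Ω

Final answer: I_n = 0.0004545 A, R_n = 23.94 Ω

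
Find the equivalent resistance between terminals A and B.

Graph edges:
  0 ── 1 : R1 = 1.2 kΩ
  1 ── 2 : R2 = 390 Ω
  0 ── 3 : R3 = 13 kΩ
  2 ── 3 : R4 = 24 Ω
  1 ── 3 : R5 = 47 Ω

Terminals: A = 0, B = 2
The network is not a plain series/parallel combination. Inject a 1 A test current into terminal A (node 0) and return it from terminal B (node 2); then R_eq = V_A / (1 A).
Nodal analysis, taking node 2 as the 0 V reference.
Current source I_test pushes 1 A into node 0 and draws it out of node 2.
KCL at each unknown node (sum of currents leaving = 0; resistances in Ω):
  Node 0: (V_0 - V_1)/1200 + (V_0 - V_3)/13000 - 1 = 0
  Node 1: (V_1 - V_0)/1200 + (V_1 - 0)/390 + (V_1 - V_3)/47 = 0
  Node 3: (V_3 - V_0)/13000 + (V_3 - V_1)/47 + (V_3 - 0)/24 = 0
Collecting terms (coefficients in siemens):
  0.0009103·V_0 - 0.0008333·V_1 - 0.00007692·V_3 = 1
  0.02467·V_1 - 0.0008333·V_0 - 0.02128·V_3 = 0
  0.06302·V_3 - 0.00007692·V_0 - 0.02128·V_1 = 0
Solving these 3 simultaneous equations (Gaussian elimination) gives:
  V_0 = 1152 V, V_1 = 56.6 V, V_3 = 20.52 V
R_eq = V_0 / 1 A = 1152 Ω = 1.152 kΩ

Final answer: 1.152 kΩ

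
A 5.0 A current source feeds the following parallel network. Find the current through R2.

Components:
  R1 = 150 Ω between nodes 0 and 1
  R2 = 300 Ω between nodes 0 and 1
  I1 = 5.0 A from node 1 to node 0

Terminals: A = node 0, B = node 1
All resistors sit directly between nodes 0 and 1, so they are in parallel and share one voltage V; the full source current 5 A splits among them.
1/R_par = 1/150 + 1/300 = 0.01 S  =>  R_par = 100 Ω
V = I × R_par = 5 × 100 = 500 V
I_R2 = V/R2 = 500/300 = 1.667 A

Final answer: 1.667 A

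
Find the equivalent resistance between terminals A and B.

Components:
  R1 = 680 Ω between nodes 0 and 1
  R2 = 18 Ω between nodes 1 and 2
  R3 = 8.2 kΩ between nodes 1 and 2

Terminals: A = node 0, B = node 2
Reduce the network between node 0 (A) and node 2 (B) by series/parallel combination:
  Rp1 = R2 ‖ R3 (parallel, both between nodes 1 and 2) = 1/(1/18 + 1/8200) = 17.96 Ω
  Rs1 = R1 + Rp1 (series, joined only at node 1) = 680 + 17.96 = 698 Ω
R_eq = 698 Ω

Final answer: 698 Ω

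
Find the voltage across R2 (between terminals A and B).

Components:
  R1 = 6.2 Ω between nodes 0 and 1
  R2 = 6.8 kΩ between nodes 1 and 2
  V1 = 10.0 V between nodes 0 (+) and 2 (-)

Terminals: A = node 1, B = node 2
R1 and R2 are in series across V1 (node 0 → node 1 → node 2), and the output A–B is taken across R2, so this is a voltage divider.
Series current: I = V1/(R1 + R2) = 10/(6.2 + 6800) = 10/6806 = 0.001469 A
V_R2 = I × R2 = V1 × R2/(R1 + R2) = 10 × 6800/6806 = 9.991 V

Final answer: 9.991 V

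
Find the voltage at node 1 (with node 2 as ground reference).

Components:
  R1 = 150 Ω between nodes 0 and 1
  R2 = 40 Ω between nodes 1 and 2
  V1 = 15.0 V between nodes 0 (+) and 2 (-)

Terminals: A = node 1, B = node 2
Nodal analysis, taking node 2 as the 0 V reference.
Source V1 fixes V_0 = 15 V.
KCL at each unknown node (sum of currents leaving = 0; resistances in Ω):
  Node 1: (V_1 - 15)/150 + (V_1 - 0)/40 = 0
Collecting terms: 0.03167 × V_1 = 0.1  =>  V_1 = 3.158 V
The requested potential is V_1 = 3.158 V.

Final answer: V_1 = 3.158 V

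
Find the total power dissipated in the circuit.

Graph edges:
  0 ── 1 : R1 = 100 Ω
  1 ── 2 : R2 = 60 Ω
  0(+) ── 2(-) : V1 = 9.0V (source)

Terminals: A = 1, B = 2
Nodal analysis, taking node 2 as the 0 V reference.
Source V1 fixes V_0 = 9 V.
KCL at each unknown node (sum of currents leaving = 0; resistances in Ω):
  Node 1: (V_1 - 9)/100 + (V_1 - 0)/60 = 0
Collecting terms: 0.02667 × V_1 = 0.09  =>  V_1 = 3.375 V
Power in each resistor, P = (ΔV)²/R:
  P_R1 = (9 - 3.375)²/100 = 0.3164 W
  P_R2 = (3.375 - 0)²/60 = 0.1898 W
P_total = P_R1 + P_R2 = 0.5062 W

Final answer: 0.5062 W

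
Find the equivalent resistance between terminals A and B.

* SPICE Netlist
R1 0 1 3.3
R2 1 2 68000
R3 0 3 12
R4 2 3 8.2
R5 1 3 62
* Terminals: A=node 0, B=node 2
The network is not a plain series/parallel combination. Inject a 1 A test current into terminal A (node 0) and return it from terminal B (node 2); then R_eq = V_A / (1 A).
Nodal analysis, taking node 2 as the 0 V reference.
Current source I_test pushes 1 A into node 0 and draws it out of node 2.
KCL at each unknown node (sum of currents leaving = 0; resistances in Ω):
  Node 0: (V_0 - V_1)/3.3 + (V_0 - V_3)/12 - 1 = 0
  Node 1: (V_1 - V_0)/3.3 + (V_1 - 0)/68000 + (V_1 - V_3)/62 = 0
  Node 3: (V_3 - V_0)/12 + (V_3 - V_1)/62 + (V_3 - 0)/8.2 = 0
Collecting terms (coefficients in siemens):
  0.3864·V_0 - 0.303·V_1 - 0.08333·V_3 = 1
  0.3192·V_1 - 0.303·V_0 - 0.01613·V_3 = 0
  0.2214·V_3 - 0.08333·V_0 - 0.01613·V_1 = 0
Solving these 3 simultaneous equations (Gaussian elimination) gives:
  V_0 = 18.33 V, V_1 = 17.82 V, V_3 = 8.198 V
R_eq = V_0 / 1 A = 18.33 Ω

Final answer: 18.33 Ω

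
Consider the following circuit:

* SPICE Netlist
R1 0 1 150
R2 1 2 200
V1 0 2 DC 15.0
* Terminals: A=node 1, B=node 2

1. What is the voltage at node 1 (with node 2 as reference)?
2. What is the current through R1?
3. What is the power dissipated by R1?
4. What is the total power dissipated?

Nodal analysis, taking node 2 as the 0 V reference.
Source V1 fixes V_0 = 15 V.
KCL at each unknown node (sum of currents leaving = 0; resistances in Ω):
  Node 1: (V_1 - 15)/150 + (V_1 - 0)/200 = 0
Collecting terms: 0.01167 × V_1 = 0.1  =>  V_1 = 8.571 V
Part 1:
  Read off the nodal solution: V_1 = 8.571 V
Part 2:
  I_R1 = (V_0 - V_1)/R1 = (15 - 8.571)/150 = 0.04286 A
  Magnitude: I_R1 = 0.04286 A
Part 3:
  I_R1 = (V_0 - V_1)/R1 = (15 - 8.571)/150 = 0.04286 A
  P_R1 = I_R1² × R1 = (0.04286)² × 150 = 0.2755 W
Part 4:
  Power in each resistor, P = (ΔV)²/R:
    P_R1 = (15 - 8.571)²/150 = 0.2755 W
    P_R2 = (8.571 - 0)²/200 = 0.3673 W
  P_total = P_R1 + P_R2 = 0.6429 W

Final answers:
1. V_1 = 8.571 V
2. I_R1 = 0.04286 A
3. P_R1 = 0.2755 W
4. P_total = 0.6429 W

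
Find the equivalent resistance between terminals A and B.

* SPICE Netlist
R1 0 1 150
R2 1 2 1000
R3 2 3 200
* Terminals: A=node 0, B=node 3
Reduce the network between node 0 (A) and node 3 (B) by series/parallel combination:
  Rs1 = R1 + R2 (series, joined only at node 1) = 150 + 1000 = 1150 Ω
  Rs2 = R3 + Rs1 (series, joined only at node 2) = 200 + 1150 = 1350 Ω
R_eq = 1.35 kΩ

Final answer: 1.35 kΩ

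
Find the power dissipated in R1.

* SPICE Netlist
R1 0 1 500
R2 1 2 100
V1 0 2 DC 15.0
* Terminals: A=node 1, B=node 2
Nodal analysis, taking node 2 as the 0 V reference.
Source V1 fixes V_0 = 15 V.
KCL at each unknown node (sum of currents leaving = 0; resistances in Ω):
  Node 1: (V_1 - 15)/500 + (V_1 - 0)/100 = 0
Collecting terms: 0.012 × V_1 = 0.03  =>  V_1 = 2.5 V
I_R1 = (V_0 - V_1)/R1 = (15 - 2.5)/500 = 0.025 A
P_R1 = I_R1² × R1 = (0.025)² × 500 = 0.3125 W

Final answer: 0.3125 W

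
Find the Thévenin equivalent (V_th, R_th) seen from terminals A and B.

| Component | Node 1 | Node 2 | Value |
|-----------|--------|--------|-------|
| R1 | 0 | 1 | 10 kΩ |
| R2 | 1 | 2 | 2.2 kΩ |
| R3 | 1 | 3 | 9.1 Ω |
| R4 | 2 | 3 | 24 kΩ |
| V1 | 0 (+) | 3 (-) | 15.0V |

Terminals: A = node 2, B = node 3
Step 1 — V_th is the open-circuit voltage V_A - V_B (nothing connected across the terminals).
Nodal analysis, taking node 3 as the 0 V reference.
Source V1 fixes V_0 = 15 V.
KCL at each unknown node (sum of currents leaving = 0; resistances in Ω):
  Node 1: (V_1 - 15)/10000 + (V_1 - V_2)/2200 + (V_1 - 0)/9.1 = 0
  Node 2: (V_2 - V_1)/2200 + (V_2 - 0)/24000 = 0
Collecting terms (coefficients in siemens):
  0.1104·V_1 - 0.0004545·V_2 = 0.0015
  0.0004962·V_2 - 0.0004545·V_1 = 0
Determinant D = (0.1104)(0.0004962) - (-0.0004545)(-0.0004545) = 0.0000546
V_1 = [(0.0015)(0.0004962) - (-0.0004545)(0)]/D = 0.01363 V
V_2 = [(0.1104)(0) - (0.0015)(-0.0004545)]/D = 0.01249 V
V_th = V_2 - V_3 = 0.01249 - 0 = 0.01249 V
Step 2 — R_th: zero the source — replace V1 by a short circuit (node 3 merges into node 0) — and find the resistance seen between A (node 2) and B (node 0).
Reduce the network between node 2 (A) and node 0 (B) by series/parallel combination:
  Rp1 = R1 ‖ R3 (parallel, both between nodes 0 and 1) = 1/(1/10000 + 1/9.1) = 9.092 Ω
  Rs1 = R2 + Rp1 (series, joined only at node 1) = 2200 + 9.092 = 2209 Ω
  Rp2 = R4 ‖ Rs1 (parallel, both between nodes 0 and 2) = 1/(1/24000 + 1/2209) = 2023 Ω
R_th = 2.023 kΩ

Final answer: V_th = 0.01249 V, R_th = 2.023 kΩ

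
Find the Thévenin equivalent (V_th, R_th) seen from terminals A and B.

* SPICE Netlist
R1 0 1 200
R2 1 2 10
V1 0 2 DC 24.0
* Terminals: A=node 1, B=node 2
Step 1 — V_th is the open-circuit voltage V_A - V_B (nothing connected across the terminals).
Nodal analysis, taking node 2 as the 0 V reference.
Source V1 fixes V_0 = 24 V.
KCL at each unknown node (sum of currents leaving = 0; resistances in Ω):
  Node 1: (V_1 - 24)/200 + (V_1 - 0)/10 = 0
Collecting terms: 0.105 × V_1 = 0.12  =>  V_1 = 1.143 V
V_th = V_1 - V_2 = 1.143 - 0 = 1.143 V
Step 2 — R_th: zero the source — replace V1 by a short circuit (node 2 merges into node 0) — and find the resistance seen between A (node 1) and B (node 0).
Reduce the network between node 1 (A) and node 0 (B) by series/parallel combination:
  Rp1 = R1 ‖ R2 (parallel, both between nodes 0 and 1) = 1/(1/200 + 1/10) = 9.524 Ω
R_th = 9.524 Ω

Final answer: V_th = 1.143 V, R_th = 9.524 Ω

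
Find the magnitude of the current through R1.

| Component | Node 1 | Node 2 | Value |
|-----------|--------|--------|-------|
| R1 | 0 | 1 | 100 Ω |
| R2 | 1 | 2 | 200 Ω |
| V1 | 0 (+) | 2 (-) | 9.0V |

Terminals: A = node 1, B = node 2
Nodal analysis, taking node 2 as the 0 V reference.
Source V1 fixes V_0 = 9 V.
KCL at each unknown node (sum of currents leaving = 0; resistances in Ω):
  Node 1: (V_1 - 9)/100 + (V_1 - 0)/200 = 0
Collecting terms: 0.015 × V_1 = 0.09  =>  V_1 = 6 V
I_R1 = (V_0 - V_1)/R1 = (9 - 6)/100 = 0.03 A
|I_R1| = 0.03 A

Final answer: |I_R1| = 0.03 A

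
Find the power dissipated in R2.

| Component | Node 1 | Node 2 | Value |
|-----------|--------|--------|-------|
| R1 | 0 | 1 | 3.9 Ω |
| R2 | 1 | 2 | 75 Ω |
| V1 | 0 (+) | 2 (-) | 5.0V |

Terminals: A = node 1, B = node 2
Nodal analysis, taking node 2 as the 0 V reference.
Source V1 fixes V_0 = 5 V.
KCL at each unknown node (sum of currents leaving = 0; resistances in Ω):
  Node 1: (V_1 - 5)/3.9 + (V_1 - 0)/75 = 0
Collecting terms: 0.2697 × V_1 = 1.282  =>  V_1 = 4.753 V
I_R2 = (V_1 - V_2)/R2 = (4.753 - 0)/75 = 0.06337 A
P_R2 = I_R2² × R2 = (0.06337)² × 75 = 0.3012 W

Final answer: 0.3012 W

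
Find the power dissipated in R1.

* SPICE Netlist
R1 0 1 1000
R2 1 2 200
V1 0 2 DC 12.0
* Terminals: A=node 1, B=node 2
Nodal analysis, taking node 2 as the 0 V reference.
Source V1 fixes V_0 = 12 V.
KCL at each unknown node (sum of currents leaving = 0; resistances in Ω):
  Node 1: (V_1 - 12)/1000 + (V_1 - 0)/200 = 0
Collecting terms: 0.006 × V_1 = 0.012  =>  V_1 = 2 V
I_R1 = (V_0 - V_1)/R1 = (12 - 2)/1000 = 0.01 A
P_R1 = I_R1² × R1 = (0.01)² × 1000 = 0.1 W

Final answer: 0.1 W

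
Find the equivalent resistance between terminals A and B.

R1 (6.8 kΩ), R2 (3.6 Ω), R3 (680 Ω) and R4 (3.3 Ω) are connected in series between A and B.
Reduce the network between node 0 (A) and node 4 (B) by series/parallel combination:
  Rs1 = R1 + R2 (series, joined only at node 1) = 6800 + 3.6 = 6804 Ω
  Rs2 = R3 + Rs1 (series, joined only at node 2) = 680 + 6804 = 7484 Ω
  Rs3 = R4 + Rs2 (series, joined only at node 3) = 3.3 + 7484 = 7487 Ω
R_eq = 7.487 kΩ

Final answer: 7.487 kΩ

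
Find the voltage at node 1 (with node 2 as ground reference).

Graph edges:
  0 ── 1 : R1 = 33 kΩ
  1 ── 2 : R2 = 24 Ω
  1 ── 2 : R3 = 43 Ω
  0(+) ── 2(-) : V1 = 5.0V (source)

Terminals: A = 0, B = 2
Nodal analysis, taking node 2 as the 0 V reference.
Source V1 fixes V_0 = 5 V.
KCL at each unknown node (sum of currents leaving = 0; resistances in Ω):
  Node 1: (V_1 - 5)/33000 + (V_1 - 0)/24 + (V_1 - 0)/43 = 0
Collecting terms: 0.06495 × V_1 = 0.0001515  =>  V_1 = 0.002333 V
The requested potential is V_1 = 0.002333 V.

Final answer: V_1 = 0.002333 V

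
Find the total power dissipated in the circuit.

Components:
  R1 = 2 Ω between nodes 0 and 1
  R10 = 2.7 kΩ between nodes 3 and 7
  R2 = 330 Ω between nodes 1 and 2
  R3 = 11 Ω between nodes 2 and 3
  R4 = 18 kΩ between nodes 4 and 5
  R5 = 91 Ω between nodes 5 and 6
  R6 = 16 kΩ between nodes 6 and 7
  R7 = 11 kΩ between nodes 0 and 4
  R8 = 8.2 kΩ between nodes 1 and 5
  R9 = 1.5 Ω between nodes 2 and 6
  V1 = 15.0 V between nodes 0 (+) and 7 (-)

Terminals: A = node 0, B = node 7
Nodal analysis, taking node 7 as the 0 V reference.
Source V1 fixes V_0 = 15 V.
KCL at each unknown node (sum of currents leaving = 0; resistances in Ω):
  Node 1: (V_1 - 15)/2 + (V_1 - V_2)/330 + (V_1 - V_5)/8200 = 0
  Node 2: (V_2 - V_1)/330 + (V_2 - V_3)/11 + (V_2 - V_6)/1.5 = 0
  Node 3: (V_3 - V_2)/11 + (V_3 - 0)/2700 = 0
  Node 4: (V_4 - V_5)/18000 + (V_4 - 15)/11000 = 0
  Node 5: (V_5 - V_4)/18000 + (V_5 - V_6)/91 + (V_5 - V_1)/8200 = 0
  Node 6: (V_6 - V_5)/91 + (V_6 - 0)/16000 + (V_6 - V_2)/1.5 = 0
Collecting terms (coefficients in siemens):
  0.5032·V_1 - 0.00303·V_2 - 0.000122·V_5 = 7.5
  0.7606·V_2 - 0.00303·V_1 - 0.09091·V_3 - 0.6667·V_6 = 0
  0.09128·V_3 - 0.09091·V_2 = 0
  0.0001465·V_4 - 0.00005556·V_5 = 0.001364
  0.01117·V_5 - 0.000122·V_1 - 0.00005556·V_4 - 0.01099·V_6 = 0
  0.6777·V_6 - 0.6667·V_2 - 0.01099·V_5 = 0
Solving these 6 simultaneous equations (Gaussian elimination) gives:
  V_1 = 14.99 V, V_2 = 13.2 V, V_3 = 13.15 V, V_4 = 14.33 V
  V_5 = 13.23 V, V_6 = 13.2 V
Power in each resistor, P = (ΔV)²/R:
  P_R1 = (15 - 14.99)²/2 = 0.00006346 W
  P_R2 = (14.99 - 13.2)²/330 = 0.009687 W
  P_R3 = (13.2 - 13.15)²/11 = 0.0002608 W
  P_R4 = (14.33 - 13.23)²/18000 = 0.00006743 W
  P_R5 = (13.23 - 13.2)²/91 = 0.000006946 W
  P_R6 = (13.2 - 0)²/16000 = 0.01089 W
  P_R7 = (15 - 14.33)²/11000 = 0.0000412 W
  P_R8 = (14.99 - 13.23)²/8200 = 0.0003793 W
  P_R9 = (13.2 - 13.2)²/1.5 = 0.0000004516 W
  P_R10 = (13.15 - 0)²/2700 = 0.06402 W
P_total = P_R1 + P_R2 + P_R3 + P_R4 + P_R5 + P_R6 + P_R7 + P_R8 + P_R9 + P_R10 = 0.08542 W

Final answer: 0.08542 W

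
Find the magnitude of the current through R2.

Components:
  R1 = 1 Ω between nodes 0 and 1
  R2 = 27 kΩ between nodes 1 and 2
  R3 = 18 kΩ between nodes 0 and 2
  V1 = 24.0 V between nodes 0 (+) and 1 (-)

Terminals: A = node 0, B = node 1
Nodal analysis, taking node 1 as the 0 V reference.
Source V1 fixes V_0 = 24 V.
KCL at each unknown node (sum of currents leaving = 0; resistances in Ω):
  Node 2: (V_2 - 0)/27000 + (V_2 - 24)/18000 = 0
Collecting terms: 0.00009259 × V_2 = 0.001333  =>  V_2 = 14.4 V
I_R2 = (V_1 - V_2)/R2 = (0 - 14.4)/27000 = -0.0005333 A
|I_R2| = 0.0005333 A

Final answer: |I_R2| = 0.0005333 A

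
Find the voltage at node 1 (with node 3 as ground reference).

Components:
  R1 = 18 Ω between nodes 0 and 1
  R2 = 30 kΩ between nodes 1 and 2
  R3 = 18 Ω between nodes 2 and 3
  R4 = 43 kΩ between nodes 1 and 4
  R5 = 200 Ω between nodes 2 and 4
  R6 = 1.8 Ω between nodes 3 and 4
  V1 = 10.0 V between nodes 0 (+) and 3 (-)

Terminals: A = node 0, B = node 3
Nodal analysis, taking node 3 as the 0 V reference.
Source V1 fixes V_0 = 10 V.
KCL at each unknown node (sum of currents leaving = 0; resistances in Ω):
  Node 1: (V_1 - 10)/18 + (V_1 - V_2)/30000 + (V_1 - V_4)/43000 = 0
  Node 2: (V_2 - V_1)/30000 + (V_2 - 0)/18 + (V_2 - V_4)/200 = 0
  Node 4: (V_4 - V_1)/43000 + (V_4 - V_2)/200 + (V_4 - 0)/1.8 = 0
Collecting terms (coefficients in siemens):
  0.05561·V_1 - 0.00003333·V_2 - 0.00002326·V_4 = 0.5556
  0.06059·V_2 - 0.00003333·V_1 - 0.005·V_4 = 0
  0.5606·V_4 - 0.00002326·V_1 - 0.005·V_2 = 0
Solving these 3 simultaneous equations (Gaussian elimination) gives:
  V_1 = 9.99 V, V_2 = 0.005534 V, V_4 = 0.0004638 V
The requested potential is V_1 = 9.99 V.

Final answer: V_1 = 9.99 V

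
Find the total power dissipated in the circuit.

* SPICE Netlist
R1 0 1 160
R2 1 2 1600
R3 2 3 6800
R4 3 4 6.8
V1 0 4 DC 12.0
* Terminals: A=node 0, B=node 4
Nodal analysis, taking node 4 as the 0 V reference.
Source V1 fixes V_0 = 12 V.
KCL at each unknown node (sum of currents leaving = 0; resistances in Ω):
  Node 1: (V_1 - 12)/160 + (V_1 - V_2)/1600 = 0
  Node 2: (V_2 - V_1)/1600 + (V_2 - V_3)/6800 = 0
  Node 3: (V_3 - V_2)/6800 + (V_3 - 0)/6.8 = 0
Collecting terms (coefficients in siemens):
  0.006875·V_1 - 0.000625·V_2 = 0.075
  0.0007721·V_2 - 0.000625·V_1 - 0.0001471·V_3 = 0
  0.1472·V_3 - 0.0001471·V_2 = 0
Solving these 3 simultaneous equations (Gaussian elimination) gives:
  V_1 = 11.78 V, V_2 = 9.535 V, V_3 = 0.009525 V
Power in each resistor, P = (ΔV)²/R:
  P_R1 = (12 - 11.78)²/160 = 0.0003139 W
  P_R2 = (11.78 - 9.535)²/1600 = 0.003139 W
  P_R3 = (9.535 - 0.009525)²/6800 = 0.01334 W
  P_R4 = (0.009525 - 0)²/6.8 = 0.00001334 W
P_total = P_R1 + P_R2 + P_R3 + P_R4 = 0.01681 W

Final answer: 0.01681 W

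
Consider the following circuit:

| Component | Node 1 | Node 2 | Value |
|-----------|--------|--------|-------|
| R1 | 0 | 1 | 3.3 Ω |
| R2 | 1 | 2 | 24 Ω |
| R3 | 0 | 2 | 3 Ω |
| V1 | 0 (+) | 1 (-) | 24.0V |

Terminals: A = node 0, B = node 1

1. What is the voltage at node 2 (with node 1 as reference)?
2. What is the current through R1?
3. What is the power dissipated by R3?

Nodal analysis, taking node 1 as the 0 V reference.
Source V1 fixes V_0 = 24 V.
KCL at each unknown node (sum of currents leaving = 0; resistances in Ω):
  Node 2: (V_2 - 0)/24 + (V_2 - 24)/3 = 0
Collecting terms: 0.375 × V_2 = 8  =>  V_2 = 21.33 V
Part 1:
  Read off the nodal solution: V_2 = 21.33 V
Part 2:
  I_R1 = (V_0 - V_1)/R1 = (24 - 0)/3.3 = 7.273 A
  Magnitude: I_R1 = 7.273 A
Part 3:
  I_R3 = (V_0 - V_2)/R3 = (24 - 21.33)/3 = 0.8889 A
  P_R3 = I_R3² × R3 = (0.8889)² × 3 = 2.37 W

Final answers:
1. V_2 = 21.33 V
2. I_R1 = 7.273 A
3. P_R3 = 2.37 W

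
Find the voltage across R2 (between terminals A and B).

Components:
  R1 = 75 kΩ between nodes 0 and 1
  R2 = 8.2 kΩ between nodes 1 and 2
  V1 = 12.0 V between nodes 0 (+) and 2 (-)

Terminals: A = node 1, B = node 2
R1 and R2 are in series across V1 (node 0 → node 1 → node 2), and the output A–B is taken across R2, so this is a voltage divider.
Series current: I = V1/(R1 + R2) = 12/(75000 + 8200) = 12/83200 = 0.0001442 A
V_R2 = I × R2 = V1 × R2/(R1 + R2) = 12 × 8200/83200 = 1.183 V

Final answer: 1.183 V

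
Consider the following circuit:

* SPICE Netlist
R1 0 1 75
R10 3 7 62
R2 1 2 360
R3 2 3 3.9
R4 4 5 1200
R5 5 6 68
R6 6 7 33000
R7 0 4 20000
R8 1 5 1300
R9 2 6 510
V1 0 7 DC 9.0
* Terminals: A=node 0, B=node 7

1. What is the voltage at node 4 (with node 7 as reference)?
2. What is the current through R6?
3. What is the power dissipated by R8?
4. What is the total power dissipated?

Nodal analysis, taking node 7 as the 0 V reference.
Source V1 fixes V_0 = 9 V.
KCL at each unknown node (sum of currents leaving = 0; resistances in Ω):
  Node 1: (V_1 - 9)/75 + (V_1 - V_2)/360 + (V_1 - V_5)/1300 = 0
  Node 2: (V_2 - V_1)/360 + (V_2 - V_3)/3.9 + (V_2 - V_6)/510 = 0
  Node 3: (V_3 - V_2)/3.9 + (V_3 - 0)/62 = 0
  Node 4: (V_4 - V_5)/1200 + (V_4 - 9)/20000 = 0
  Node 5: (V_5 - V_4)/1200 + (V_5 - V_6)/68 + (V_5 - V_1)/1300 = 0
  Node 6: (V_6 - V_5)/68 + (V_6 - 0)/33000 + (V_6 - V_2)/510 = 0
Collecting terms (coefficients in siemens):
  0.01688·V_1 - 0.002778·V_2 - 0.0007692·V_5 = 0.12
  0.2611·V_2 - 0.002778·V_1 - 0.2564·V_3 - 0.001961·V_6 = 0
  0.2725·V_3 - 0.2564·V_2 = 0
  0.0008833·V_4 - 0.0008333·V_5 = 0.00045
  0.01631·V_5 - 0.0007692·V_1 - 0.0008333·V_4 - 0.01471·V_6 = 0
  0.0167·V_6 - 0.001961·V_2 - 0.01471·V_5 = 0
Solving these 6 simultaneous equations (Gaussian elimination) gives:
  V_1 = 7.481 V, V_2 = 1.346 V, V_3 = 1.266 V, V_4 = 3.631 V
  V_5 = 3.309 V, V_6 = 3.072 V
Part 1:
  Read off the nodal solution: V_4 = 3.631 V
Part 2:
  I_R6 = (V_6 - V_7)/R6 = (3.072 - 0)/33000 = 0.0000931 A
  Magnitude: I_R6 = 0.0000931 A
Part 3:
  I_R8 = (V_1 - V_5)/R8 = (7.481 - 3.309)/1300 = 0.003209 A
  P_R8 = I_R8² × R8 = (0.003209)² × 1300 = 0.01339 W
Part 4:
  Power in each resistor, P = (ΔV)²/R:
    P_R1 = (9 - 7.481)²/75 = 0.03076 W
    P_R2 = (7.481 - 1.346)²/360 = 0.1046 W
    P_R3 = (1.346 - 1.266)²/3.9 = 0.001627 W
    P_R4 = (3.631 - 3.309)²/1200 = 0.00008648 W
    P_R5 = (3.309 - 3.072)²/68 = 0.0008225 W
    P_R6 = (3.072 - 0)²/33000 = 0.000286 W
    P_R7 = (9 - 3.631)²/20000 = 0.001441 W
    P_R8 = (7.481 - 3.309)²/1300 = 0.01339 W
    P_R9 = (1.346 - 3.072)²/510 = 0.005843 W
    P_R10 = (1.266 - 0)²/62 = 0.02587 W
  P_total = P_R1 + P_R2 + P_R3 + P_R4 + P_R5 + P_R6 + P_R7 + P_R8 + P_R9 + P_R10 = 0.1847 W

Final answers:
1. V_4 = 3.631 V
2. I_R6 = 9.31e-05 A
3. P_R8 = 0.01339 W
4. P_total = 0.1847 W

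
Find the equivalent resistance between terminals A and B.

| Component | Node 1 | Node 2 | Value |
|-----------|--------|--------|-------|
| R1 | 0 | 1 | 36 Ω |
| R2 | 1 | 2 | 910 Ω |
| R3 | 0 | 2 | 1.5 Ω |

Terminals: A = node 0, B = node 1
Reduce the network between node 0 (A) and node 1 (B) by series/parallel combination:
  Rs1 = R3 + R2 (series, joined only at node 2) = 1.5 + 910 = 911.5 Ω
  Rp1 = R1 ‖ Rs1 (parallel, both between nodes 0 and 1) = 1/(1/36 + 1/911.5) = 34.63 Ω
R_eq = 34.63 Ω

Final answer: 34.63 Ω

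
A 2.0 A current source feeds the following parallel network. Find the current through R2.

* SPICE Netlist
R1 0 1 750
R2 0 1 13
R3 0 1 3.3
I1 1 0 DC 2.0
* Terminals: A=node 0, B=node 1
All resistors sit directly between nodes 0 and 1, so they are in parallel and share one voltage V; the full source current 2 A splits among them.
1/R_par = 1/750 + 1/13 + 1/3.3 = 0.3813 S  =>  R_par = 2.623 Ω
V = I × R_par = 2 × 2.623 = 5.245 V
I_R2 = V/R2 = 5.245/13 = 0.4035 A

Final answer: 0.4035 A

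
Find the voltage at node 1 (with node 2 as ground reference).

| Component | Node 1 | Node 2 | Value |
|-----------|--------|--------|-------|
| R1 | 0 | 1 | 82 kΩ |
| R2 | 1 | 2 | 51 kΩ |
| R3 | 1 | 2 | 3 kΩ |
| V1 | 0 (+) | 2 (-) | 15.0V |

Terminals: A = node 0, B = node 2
Nodal analysis, taking node 2 as the 0 V reference.
Source V1 fixes V_0 = 15 V.
KCL at each unknown node (sum of currents leaving = 0; resistances in Ω):
  Node 1: (V_1 - 15)/82000 + (V_1 - 0)/51000 + (V_1 - 0)/3000 = 0
Collecting terms: 0.0003651 × V_1 = 0.0001829  =>  V_1 = 0.501 V
The requested potential is V_1 = 0.501 V.

Final answer: V_1 = 0.501 V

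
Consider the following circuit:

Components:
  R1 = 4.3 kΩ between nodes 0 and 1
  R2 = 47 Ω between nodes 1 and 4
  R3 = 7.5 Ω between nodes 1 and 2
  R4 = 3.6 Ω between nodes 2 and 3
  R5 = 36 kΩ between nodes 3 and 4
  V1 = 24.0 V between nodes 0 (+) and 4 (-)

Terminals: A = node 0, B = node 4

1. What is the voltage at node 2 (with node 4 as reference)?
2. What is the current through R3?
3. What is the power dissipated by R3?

Nodal analysis, taking node 4 as the 0 V reference.
Source V1 fixes V_0 = 24 V.
KCL at each unknown node (sum of currents leaving = 0; resistances in Ω):
  Node 1: (V_1 - 24)/4300 + (V_1 - 0)/47 + (V_1 - V_2)/7.5 = 0
  Node 2: (V_2 - V_1)/7.5 + (V_2 - V_3)/3.6 = 0
  Node 3: (V_3 - V_2)/3.6 + (V_3 - 0)/36000 = 0
Collecting terms (coefficients in siemens):
  0.1548·V_1 - 0.1333·V_2 = 0.005581
  0.4111·V_2 - 0.1333·V_1 - 0.2778·V_3 = 0
  0.2778·V_3 - 0.2778·V_2 = 0
Solving these 3 simultaneous equations (Gaussian elimination) gives:
  V_1 = 0.2592 V, V_2 = 0.2591 V, V_3 = 0.2591 V
Part 1:
  Read off the nodal solution: V_2 = 0.2591 V
Part 2:
  I_R3 = (V_1 - V_2)/R3 = (0.2592 - 0.2591)/7.5 = 0.000007197 A
  Magnitude: I_R3 = 0.000007197 A
Part 3:
  I_R3 = (V_1 - V_2)/R3 = (0.2592 - 0.2591)/7.5 = 0.000007197 A
  P_R3 = I_R3² × R3 = (0.000007197)² × 7.5 = 0.0000000003884 W

Final answers:
1. V_2 = 0.2591 V
2. I_R3 = 7.197e-06 A
3. P_R3 = 3.884e-10 W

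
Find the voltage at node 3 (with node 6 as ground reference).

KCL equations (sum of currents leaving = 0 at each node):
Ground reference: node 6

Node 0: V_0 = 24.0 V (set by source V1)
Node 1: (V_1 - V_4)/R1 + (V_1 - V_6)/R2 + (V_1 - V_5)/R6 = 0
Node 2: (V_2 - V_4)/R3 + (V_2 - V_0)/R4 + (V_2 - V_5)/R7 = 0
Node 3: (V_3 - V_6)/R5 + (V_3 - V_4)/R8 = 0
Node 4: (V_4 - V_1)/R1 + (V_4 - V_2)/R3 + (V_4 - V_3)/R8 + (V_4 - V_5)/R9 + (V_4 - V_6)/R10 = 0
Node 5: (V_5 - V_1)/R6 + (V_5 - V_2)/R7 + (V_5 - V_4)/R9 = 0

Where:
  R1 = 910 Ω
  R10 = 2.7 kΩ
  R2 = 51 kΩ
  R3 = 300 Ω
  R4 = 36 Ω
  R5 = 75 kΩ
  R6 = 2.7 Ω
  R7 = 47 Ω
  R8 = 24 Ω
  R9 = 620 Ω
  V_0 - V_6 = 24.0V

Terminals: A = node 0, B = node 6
Nodal analysis, taking node 6 as the 0 V reference.
Source V1 fixes V_0 = 24 V.
KCL at each unknown node (sum of currents leaving = 0; resistances in Ω):
  Node 1: (V_1 - V_4)/910 + (V_1 - 0)/51000 + (V_1 - V_5)/2.7 = 0
  Node 2: (V_2 - V_4)/300 + (V_2 - 24)/36 + (V_2 - V_5)/47 = 0
  Node 3: (V_3 - 0)/75000 + (V_3 - V_4)/24 = 0
  Node 4: (V_4 - V_1)/910 + (V_4 - V_2)/300 + (V_4 - V_3)/24 + (V_4 - V_5)/620 + (V_4 - 0)/2700 = 0
  Node 5: (V_5 - V_1)/2.7 + (V_5 - V_2)/47 + (V_5 - V_4)/620 = 0
Collecting terms (coefficients in siemens):
  0.3715·V_1 - 0.001099·V_4 - 0.3704·V_5 = 0
  0.05239·V_2 - 0.003333·V_4 - 0.02128·V_5 = 0.6667
  0.04168·V_3 - 0.04167·V_4 = 0
  0.04808·V_4 - 0.001099·V_1 - 0.003333·V_2 - 0.04167·V_3 - 0.001613·V_5 = 0
  0.3933·V_5 - 0.3704·V_1 - 0.02128·V_2 - 0.001613·V_4 = 0
Solving these 5 simultaneous equations (Gaussian elimination) gives:
  V_1 = 23.48 V, V_2 = 23.68 V, V_3 = 22.18 V, V_4 = 22.18 V
  V_5 = 23.49 V
The requested potential is V_3 = 22.18 V.

Final answer: V_3 = 22.18 V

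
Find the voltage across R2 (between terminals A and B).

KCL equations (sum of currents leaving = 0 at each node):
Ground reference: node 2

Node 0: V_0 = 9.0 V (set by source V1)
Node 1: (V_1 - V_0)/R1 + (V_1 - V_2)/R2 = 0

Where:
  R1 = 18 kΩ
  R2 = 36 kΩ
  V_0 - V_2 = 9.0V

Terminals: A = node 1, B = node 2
R1 and R2 are in series across V1 (node 0 → node 1 → node 2), and the output A–B is taken across R2, so this is a voltage divider.
Series current: I = V1/(R1 + R2) = 9/(18000 + 36000) = 9/54000 = 0.0001667 A
V_R2 = I × R2 = V1 × R2/(R1 + R2) = 9 × 36000/54000 = 6 V

Final answer: 6 V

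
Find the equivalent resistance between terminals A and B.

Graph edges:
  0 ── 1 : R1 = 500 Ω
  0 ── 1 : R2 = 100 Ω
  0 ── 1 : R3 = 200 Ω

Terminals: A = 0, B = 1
Reduce the network between node 0 (A) and node 1 (B) by series/parallel combination:
  Rp1 = R1 ‖ R2 ‖ R3 (parallel, all between nodes 0 and 1) = 1/(1/500 + 1/100 + 1/200) = 58.82 Ω
R_eq = 58.82 Ω

Final answer: 58.82 Ω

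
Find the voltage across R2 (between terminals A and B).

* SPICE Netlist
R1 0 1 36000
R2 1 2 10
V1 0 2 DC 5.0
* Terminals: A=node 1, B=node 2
R1 and R2 are in series across V1 (node 0 → node 1 → node 2), and the output A–B is taken across R2, so this is a voltage divider.
Series current: I = V1/(R1 + R2) = 5/(36000 + 10) = 5/36010 = 0.0001389 A
V_R2 = I × R2 = V1 × R2/(R1 + R2) = 5 × 10/36010 = 0.001389 V

Final answer: 0.001389 V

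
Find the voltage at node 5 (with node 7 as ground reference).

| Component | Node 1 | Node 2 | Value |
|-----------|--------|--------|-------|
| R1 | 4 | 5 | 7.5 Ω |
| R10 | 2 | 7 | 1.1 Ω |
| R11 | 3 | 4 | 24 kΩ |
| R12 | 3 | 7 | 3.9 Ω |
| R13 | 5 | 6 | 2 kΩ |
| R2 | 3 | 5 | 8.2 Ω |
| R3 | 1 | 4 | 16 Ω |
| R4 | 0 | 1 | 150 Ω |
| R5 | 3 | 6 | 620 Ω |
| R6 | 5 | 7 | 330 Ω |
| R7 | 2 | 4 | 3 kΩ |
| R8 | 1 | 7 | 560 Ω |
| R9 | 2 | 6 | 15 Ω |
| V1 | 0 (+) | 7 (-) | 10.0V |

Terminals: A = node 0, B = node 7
Nodal analysis, taking node 7 as the 0 V reference.
Source V1 fixes V_0 = 10 V.
KCL at each unknown node (sum of currents leaving = 0; resistances in Ω):
  Node 1: (V_1 - V_4)/16 + (V_1 - 10)/150 + (V_1 - 0)/560 = 0
  Node 2: (V_2 - V_4)/3000 + (V_2 - V_6)/15 + (V_2 - 0)/1.1 = 0
  Node 3: (V_3 - V_5)/8.2 + (V_3 - V_6)/620 + (V_3 - V_4)/24000 + (V_3 - 0)/3.9 = 0
  Node 4: (V_4 - V_5)/7.5 + (V_4 - V_1)/16 + (V_4 - V_2)/3000 + (V_4 - V_3)/24000 = 0
  Node 5: (V_5 - V_4)/7.5 + (V_5 - V_3)/8.2 + (V_5 - 0)/330 + (V_5 - V_6)/2000 = 0
  Node 6: (V_6 - V_3)/620 + (V_6 - V_2)/15 + (V_6 - V_5)/2000 = 0
Collecting terms (coefficients in siemens):
  0.07095·V_1 - 0.0625·V_4 = 0.06667
  0.9761·V_2 - 0.0003333·V_4 - 0.06667·V_6 = 0
  0.38·V_3 - 0.00004167·V_4 - 0.122·V_5 - 0.001613·V_6 = 0
  0.1962·V_4 - 0.0625·V_1 - 0.0003333·V_2 - 0.00004167·V_3 - 0.1333·V_5 = 0
  0.2588·V_5 - 0.122·V_3 - 0.1333·V_4 - 0.0005·V_6 = 0
  0.06878·V_6 - 0.06667·V_2 - 0.001613·V_3 - 0.0005·V_5 = 0
Solving these 6 simultaneous equations (Gaussian elimination) gives:
  V_1 = 1.799 V, V_2 = 0.0009977 V, V_3 = 0.1902 V, V_4 = 0.9754 V
  V_5 = 0.5921 V, V_6 = 0.009731 V
The requested potential is V_5 = 0.5921 V.

Final answer: V_5 = 0.5921 V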